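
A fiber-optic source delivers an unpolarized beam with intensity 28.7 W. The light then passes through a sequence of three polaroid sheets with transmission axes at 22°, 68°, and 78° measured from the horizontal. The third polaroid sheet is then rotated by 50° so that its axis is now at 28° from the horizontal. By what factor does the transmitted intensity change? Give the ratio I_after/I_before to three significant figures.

Before rotation:
Unpolarized light through the first polarizer → I₁ = ½ I₀, now polarized at 22°.
I₂ = I₁ cos²(68° − 22°) = 0.5 I₀ · cos²(46°) = 0.2413 I₀.
I₃ = I₂ cos²(78° − 68°) = 0.2413 I₀ · cos²(10°) = 0.234 I₀.
After rotation:
Unpolarized light through the first polarizer → I₁ = ½ I₀, now polarized at 22°.
I₂ = I₁ cos²(68° − 22°) = 0.5 I₀ · cos²(46°) = 0.2413 I₀.
I₃ = I₂ cos²(28° − 68°) = 0.2413 I₀ · cos²(40°) = 0.1416 I₀.
Ratio = 0.1416 / 0.234 = 0.6051.

I_new/I_old ≈ 0.605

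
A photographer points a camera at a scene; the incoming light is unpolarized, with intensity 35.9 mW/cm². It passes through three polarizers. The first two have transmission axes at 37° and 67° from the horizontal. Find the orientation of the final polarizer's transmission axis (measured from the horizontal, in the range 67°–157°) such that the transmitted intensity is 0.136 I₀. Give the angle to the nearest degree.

θ ≈ 120°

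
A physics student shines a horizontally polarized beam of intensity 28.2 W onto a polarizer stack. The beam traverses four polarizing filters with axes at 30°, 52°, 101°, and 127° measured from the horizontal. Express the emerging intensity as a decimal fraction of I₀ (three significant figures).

I/I₀ ≈ 0.224

I₁ = 28.2 W · cos²(30°) = 21.15 W.
I₂ = I₁ · cos²(22°) = 21.15 · 0.8597 = 18.18 W.
I₃ = I₂ · cos²(49°) = 18.18 · 0.4304 = 7.826 W.
I₄ = I₃ · cos²(26°) = 7.826 · 0.8078 = 6.322 W.
Transmitted fraction = 0.2242.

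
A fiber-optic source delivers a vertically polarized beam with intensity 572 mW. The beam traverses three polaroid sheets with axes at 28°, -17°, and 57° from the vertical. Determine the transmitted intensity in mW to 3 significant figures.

I₁ = 572 mW · cos²(28°) = 445.9 mW.
I₂ = I₁ · cos²(45°) = 445.9 · 0.5 = 223 mW.
I₃ = I₂ · cos²(74°) = 223 · 0.07598 = 16.94 mW.

I ≈ 16.9 mW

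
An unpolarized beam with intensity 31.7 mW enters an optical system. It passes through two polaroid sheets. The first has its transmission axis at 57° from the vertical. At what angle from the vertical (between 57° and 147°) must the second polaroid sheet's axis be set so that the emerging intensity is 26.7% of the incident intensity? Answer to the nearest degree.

θ ≈ 100°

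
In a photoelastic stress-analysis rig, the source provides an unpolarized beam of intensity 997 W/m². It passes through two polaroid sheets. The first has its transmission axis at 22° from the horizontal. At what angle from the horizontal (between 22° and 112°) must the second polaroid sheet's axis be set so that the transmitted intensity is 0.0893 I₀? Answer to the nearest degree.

Unpolarized light through the first polarizer → I₁ = ½ I₀, now polarized at 22°.
Need I₂/I₀ = 0.0893, so cos²(θ − 22°) = 0.0893 / 0.5 = 0.1786.
θ − 22° = arccos(√0.1786) = 65.0°, giving θ ≈ 22 + 65.0 = 87.0°.

θ ≈ 87°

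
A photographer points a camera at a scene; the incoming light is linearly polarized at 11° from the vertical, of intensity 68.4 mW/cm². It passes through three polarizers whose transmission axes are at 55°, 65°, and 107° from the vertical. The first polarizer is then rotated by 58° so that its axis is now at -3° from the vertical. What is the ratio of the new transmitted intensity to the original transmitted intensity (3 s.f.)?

I_new/I_old ≈ 0.263

Before rotation:
I₁ = I₀ cos²(55° − 11°) = I₀ cos²(44°) = 0.5174 I₀.
I₂ = I₁ cos²(65° − 55°) = 0.5174 I₀ · cos²(10°) = 0.5018 I₀.
I₃ = I₂ cos²(107° − 65°) = 0.5018 I₀ · cos²(42°) = 0.2772 I₀.
After rotation:
I₁ = I₀ cos²(-3° − 11°) = I₀ cos²(14°) = 0.9415 I₀.
I₂ = I₁ cos²(65° + 3°) = 0.9415 I₀ · cos²(68°) = 0.1321 I₀.
I₃ = I₂ cos²(107° − 65°) = 0.1321 I₀ · cos²(42°) = 0.07296 I₀.
Ratio = 0.07296 / 0.2772 = 0.2633.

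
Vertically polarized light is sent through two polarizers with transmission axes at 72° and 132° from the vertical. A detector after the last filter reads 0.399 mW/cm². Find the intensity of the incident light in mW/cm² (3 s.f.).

I₁ = I₀ cos²(72° − 0°) = I₀ cos²(72°) = 0.09549 I₀.
I₂ = I₁ cos²(132° − 72°) = 0.09549 I₀ · cos²(60°) = 0.02387 I₀.
So 0.399 mW/cm² = 0.02387 I₀, giving I₀ = 0.399/0.02387 = 16.71 mW/cm².

I₀ ≈ 16.7 mW/cm²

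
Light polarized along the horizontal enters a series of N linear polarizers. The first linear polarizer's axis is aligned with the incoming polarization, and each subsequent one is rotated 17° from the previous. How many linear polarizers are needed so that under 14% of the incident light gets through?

N = 24

First polarizer is aligned with the polarization: full transmission.
Each further stage multiplies by cos²(17°) = 0.9145.
After N polarizers: T = 0.9145^(N−1). Require T < 0.14 ⇒ N−1 > ln(0.14)/ln(0.9145) = 22.00, so N−1 ≥ 23 and N = 24.
Check: N=24 gives T = 0.1281 < 0.14; N=23 gives T = 0.14.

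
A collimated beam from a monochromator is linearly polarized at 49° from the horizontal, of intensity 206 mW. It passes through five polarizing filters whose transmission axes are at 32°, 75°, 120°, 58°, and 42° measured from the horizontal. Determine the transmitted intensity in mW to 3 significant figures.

I ≈ 10.3 mW

I₁ = 206 mW · cos²(17°) = 188.4 mW.
I₂ = I₁ · cos²(43°) = 188.4 · 0.5349 = 100.8 mW.
I₃ = I₂ · cos²(45°) = 100.8 · 0.5 = 50.38 mW.
I₄ = I₃ · cos²(62°) = 50.38 · 0.2204 = 11.1 mW.
I₅ = I₄ · cos²(16°) = 11.1 · 0.924 = 10.26 mW.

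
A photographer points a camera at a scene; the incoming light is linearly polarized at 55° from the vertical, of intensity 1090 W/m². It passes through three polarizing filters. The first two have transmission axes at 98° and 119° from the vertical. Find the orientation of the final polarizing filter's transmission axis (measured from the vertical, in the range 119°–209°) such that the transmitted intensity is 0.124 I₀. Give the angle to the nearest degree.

θ ≈ 178°

I₁ = I₀ cos²(98° − 55°) = I₀ cos²(43°) = 0.5349 I₀.
I₂ = I₁ cos²(119° − 98°) = 0.5349 I₀ · cos²(21°) = 0.4662 I₀.
Need I₃/I₀ = 0.124, so cos²(θ − 119°) = 0.124 / 0.4662 = 0.266.
θ − 119° = arccos(√0.266) = 59.0°, giving θ ≈ 119 + 59.0 = 178.0°.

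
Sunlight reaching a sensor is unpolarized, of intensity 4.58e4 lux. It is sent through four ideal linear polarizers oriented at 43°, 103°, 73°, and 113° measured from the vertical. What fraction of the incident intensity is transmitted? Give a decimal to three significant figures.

I/I₀ ≈ 0.0550

Unpolarized light through the first polarizer → I₁ = 4.58e4 lux/2 = 2.29e+04 lux, polarized at 43°.
I₂ = I₁ · cos²(60°) = 2.29e+04 · 0.25 = 5725 lux.
I₃ = I₂ · cos²(30°) = 5725 · 0.75 = 4294 lux.
I₄ = I₃ · cos²(40°) = 4294 · 0.5868 = 2520 lux.
Transmitted fraction = 0.05501.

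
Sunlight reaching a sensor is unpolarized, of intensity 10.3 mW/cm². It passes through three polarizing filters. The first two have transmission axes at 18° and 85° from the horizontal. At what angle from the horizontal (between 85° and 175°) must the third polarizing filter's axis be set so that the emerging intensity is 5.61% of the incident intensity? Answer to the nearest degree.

Unpolarized light through the first polarizer → I₁ = ½ I₀, now polarized at 18°.
I₂ = I₁ cos²(85° − 18°) = 0.5 I₀ · cos²(67°) = 0.07634 I₀.
Need I₃/I₀ = 0.0561, so cos²(θ − 85°) = 0.0561 / 0.07634 = 0.7349.
θ − 85° = arccos(√0.7349) = 31.0°, giving θ ≈ 85 + 31.0 = 116.0°.

θ ≈ 116°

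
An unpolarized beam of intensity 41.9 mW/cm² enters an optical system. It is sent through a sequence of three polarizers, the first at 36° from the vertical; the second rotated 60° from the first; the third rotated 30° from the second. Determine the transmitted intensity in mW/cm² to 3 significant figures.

I ≈ 3.93 mW/cm²

Unpolarized light through the first polarizer → I₁ = 41.9 mW/cm²/2 = 20.95 mW/cm², polarized at 36°.
I₂ = I₁ · cos²(60°) = 20.95 · 0.25 = 5.238 mW/cm².
I₃ = I₂ · cos²(30°) = 5.238 · 0.75 = 3.928 mW/cm².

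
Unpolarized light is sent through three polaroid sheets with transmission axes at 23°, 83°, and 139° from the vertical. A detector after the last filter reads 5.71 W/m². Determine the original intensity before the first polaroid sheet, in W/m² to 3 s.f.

Unpolarized light through the first polarizer → I₁ = ½ I₀, now polarized at 23°.
I₂ = I₁ cos²(83° − 23°) = 0.5 I₀ · cos²(60°) = 0.125 I₀.
I₃ = I₂ cos²(139° − 83°) = 0.125 I₀ · cos²(56°) = 0.03909 I₀.
So 5.71 W/m² = 0.03909 I₀, giving I₀ = 5.71/0.03909 = 146.1 W/m².

I₀ ≈ 146 W/m²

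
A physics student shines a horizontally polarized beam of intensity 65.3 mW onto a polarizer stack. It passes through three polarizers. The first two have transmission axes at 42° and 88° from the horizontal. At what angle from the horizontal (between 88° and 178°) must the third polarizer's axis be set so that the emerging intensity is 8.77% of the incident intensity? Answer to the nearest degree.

θ ≈ 143°

I₁ = I₀ cos²(42° − 0°) = I₀ cos²(42°) = 0.5523 I₀.
I₂ = I₁ cos²(88° − 42°) = 0.5523 I₀ · cos²(46°) = 0.2665 I₀.
Need I₃/I₀ = 0.0877, so cos²(θ − 88°) = 0.0877 / 0.2665 = 0.3291.
θ − 88° = arccos(√0.3291) = 55.0°, giving θ ≈ 88 + 55.0 = 143.0°.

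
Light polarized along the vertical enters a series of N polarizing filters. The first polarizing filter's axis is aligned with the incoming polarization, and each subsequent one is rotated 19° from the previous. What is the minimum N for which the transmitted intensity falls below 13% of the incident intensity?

N = 20

First polarizer is aligned with the polarization: full transmission.
Each further stage multiplies by cos²(19°) = 0.894.
After N polarizers: T = 0.894^(N−1). Require T < 0.13 ⇒ N−1 > ln(0.13)/ln(0.894) = 18.21, so N−1 ≥ 19 and N = 20.
Check: N=20 gives T = 0.119 < 0.13; N=19 gives T = 0.1331.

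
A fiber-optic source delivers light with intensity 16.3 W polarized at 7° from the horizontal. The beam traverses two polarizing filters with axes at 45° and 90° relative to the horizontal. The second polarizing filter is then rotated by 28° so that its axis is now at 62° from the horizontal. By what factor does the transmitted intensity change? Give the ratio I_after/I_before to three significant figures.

I_new/I_old ≈ 1.83

Before rotation:
By Malus's law, I₁ = I₀ cos²(45° − 7°) = I₀ cos²(38°) = 0.621 I₀.
I₂ = I₁ cos²(90° − 45°) = 0.621 I₀ · cos²(45°) = 0.3105 I₀.
After rotation:
I₁ = I₀ cos²(45° − 7°) = I₀ cos²(38°) = 0.621 I₀.
I₂ = I₁ cos²(62° − 45°) = 0.621 I₀ · cos²(17°) = 0.5679 I₀.
Ratio = 0.5679 / 0.3105 = 1.829.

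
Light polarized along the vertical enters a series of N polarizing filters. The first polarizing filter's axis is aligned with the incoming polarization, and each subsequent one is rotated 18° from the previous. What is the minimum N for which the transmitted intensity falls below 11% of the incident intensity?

First polarizer is aligned with the polarization: full transmission.
Each further stage multiplies by cos²(18°) = 0.9045.
After N polarizers: T = 0.9045^(N−1). Require T < 0.11 ⇒ N−1 > ln(0.11)/ln(0.9045) = 21.99, so N−1 ≥ 22 and N = 23.
Check: N=23 gives T = 0.1099 < 0.11; N=22 gives T = 0.1215.

N = 23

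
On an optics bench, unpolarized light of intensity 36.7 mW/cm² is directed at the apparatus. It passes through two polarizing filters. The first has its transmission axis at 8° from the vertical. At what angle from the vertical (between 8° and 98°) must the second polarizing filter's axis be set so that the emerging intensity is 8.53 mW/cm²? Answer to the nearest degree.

Unpolarized light through the first polarizer → I₁ = ½ I₀, now polarized at 8°.
Target fraction: 8.53 / 36.7 mW/cm² = 0.2324 of I₀.
Need I₂/I₀ = 0.2324, so cos²(θ − 8°) = 0.2324 / 0.5 = 0.4649.
θ − 8° = arccos(√0.4649) = 47.0°, giving θ ≈ 8 + 47.0 = 55.0°.

θ ≈ 55°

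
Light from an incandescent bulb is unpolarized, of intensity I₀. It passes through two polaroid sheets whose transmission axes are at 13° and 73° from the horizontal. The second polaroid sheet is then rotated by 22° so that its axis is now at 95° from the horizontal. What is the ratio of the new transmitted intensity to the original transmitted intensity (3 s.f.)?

Before rotation:
Unpolarized light through the first polarizer → I₁ = ½ I₀, now polarized at 13°.
I₂ = I₁ cos²(73° − 13°) = 0.5 I₀ · cos²(60°) = 0.125 I₀.
After rotation:
Unpolarized light through the first polarizer → I₁ = ½ I₀, now polarized at 13°.
I₂ = I₁ cos²(95° − 13°) = 0.5 I₀ · cos²(82°) = 0.009685 I₀.
Ratio = 0.009685 / 0.125 = 0.07748.

I_new/I_old ≈ 0.0775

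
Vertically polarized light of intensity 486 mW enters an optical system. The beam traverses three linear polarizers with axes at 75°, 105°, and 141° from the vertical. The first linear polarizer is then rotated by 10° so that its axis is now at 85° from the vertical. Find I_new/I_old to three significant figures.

I_new/I_old ≈ 0.134

Before rotation:
I₁ = I₀ cos²(75° − 0°) = I₀ cos²(75°) = 0.06699 I₀.
I₂ = I₁ cos²(105° − 75°) = 0.06699 I₀ · cos²(30°) = 0.05024 I₀.
I₃ = I₂ cos²(141° − 105°) = 0.05024 I₀ · cos²(36°) = 0.03288 I₀.
After rotation:
I₁ = I₀ cos²(85° − 0°) = I₀ cos²(85°) = 0.007596 I₀.
I₂ = I₁ cos²(105° − 85°) = 0.007596 I₀ · cos²(20°) = 0.006708 I₀.
I₃ = I₂ cos²(141° − 105°) = 0.006708 I₀ · cos²(36°) = 0.00439 I₀.
Ratio = 0.00439 / 0.03288 = 0.1335.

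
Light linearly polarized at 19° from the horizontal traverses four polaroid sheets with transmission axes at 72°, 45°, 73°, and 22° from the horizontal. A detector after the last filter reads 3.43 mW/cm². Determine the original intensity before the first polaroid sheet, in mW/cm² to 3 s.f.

I₀ ≈ 38.6 mW/cm²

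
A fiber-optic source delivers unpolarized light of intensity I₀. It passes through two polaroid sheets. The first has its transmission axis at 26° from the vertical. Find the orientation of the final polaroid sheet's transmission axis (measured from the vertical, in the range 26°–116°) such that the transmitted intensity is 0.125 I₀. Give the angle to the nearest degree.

Unpolarized light through the first polarizer → I₁ = ½ I₀, now polarized at 26°.
Need I₂/I₀ = 0.125, so cos²(θ − 26°) = 0.125 / 0.5 = 0.25.
θ − 26° = arccos(√0.25) = 60.0°, giving θ ≈ 26 + 60.0 = 86.0°.

θ ≈ 86°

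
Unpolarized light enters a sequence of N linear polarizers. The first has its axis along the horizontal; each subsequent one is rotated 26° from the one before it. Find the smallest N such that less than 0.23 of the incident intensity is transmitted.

N = 5

First polarizer halves the unpolarized light: factor 1/2.
Each further stage multiplies by cos²(26°) = 0.8078.
After N polarizers: T = 0.5·0.8078^(N−1). Require T < 0.23 ⇒ N−1 > ln(0.23/0.5)/ln(0.8078) = 3.64, so N−1 ≥ 4 and N = 5.
Check: N=5 gives T = 0.2129 < 0.23; N=4 gives T = 0.2636.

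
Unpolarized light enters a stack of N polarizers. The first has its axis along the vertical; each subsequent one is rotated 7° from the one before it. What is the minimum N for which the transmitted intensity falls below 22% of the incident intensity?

N = 56

First polarizer halves the unpolarized light: factor 1/2.
Each further stage multiplies by cos²(7°) = 0.9851.
After N polarizers: T = 0.5·0.9851^(N−1). Require T < 0.22 ⇒ N−1 > ln(0.22/0.5)/ln(0.9851) = 54.87, so N−1 ≥ 55 and N = 56.
Check: N=56 gives T = 0.2196 < 0.22; N=55 gives T = 0.2229.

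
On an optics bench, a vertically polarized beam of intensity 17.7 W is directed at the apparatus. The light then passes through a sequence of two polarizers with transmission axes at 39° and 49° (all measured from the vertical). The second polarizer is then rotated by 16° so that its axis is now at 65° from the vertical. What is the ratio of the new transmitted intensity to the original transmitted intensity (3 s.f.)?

I_new/I_old ≈ 0.833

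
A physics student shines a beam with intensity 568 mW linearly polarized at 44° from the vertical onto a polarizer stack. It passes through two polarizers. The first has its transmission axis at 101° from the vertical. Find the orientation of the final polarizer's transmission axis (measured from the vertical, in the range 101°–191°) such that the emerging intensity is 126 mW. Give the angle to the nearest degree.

θ ≈ 131°

I₁ = I₀ cos²(101° − 44°) = I₀ cos²(57°) = 0.2966 I₀.
Target fraction: 126 / 568 mW = 0.2218 of I₀.
Need I₂/I₀ = 0.2218, so cos²(θ − 101°) = 0.2218 / 0.2966 = 0.7478.
θ − 101° = arccos(√0.7478) = 30.1°, giving θ ≈ 101 + 30.1 = 131.1°.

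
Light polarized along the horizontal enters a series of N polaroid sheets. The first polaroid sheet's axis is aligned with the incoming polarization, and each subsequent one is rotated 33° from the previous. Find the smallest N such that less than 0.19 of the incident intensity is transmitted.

First polarizer is aligned with the polarization: full transmission.
Each further stage multiplies by cos²(33°) = 0.7034.
After N polarizers: T = 0.7034^(N−1). Require T < 0.19 ⇒ N−1 > ln(0.19)/ln(0.7034) = 4.72, so N−1 ≥ 5 and N = 6.
Check: N=6 gives T = 0.1722 < 0.19; N=5 gives T = 0.2448.

N = 6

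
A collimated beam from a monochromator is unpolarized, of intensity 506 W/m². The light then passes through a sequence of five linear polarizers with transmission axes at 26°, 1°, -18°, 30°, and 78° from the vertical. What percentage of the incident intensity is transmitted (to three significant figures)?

Unpolarized light through the first polarizer → I₁ = 506 W/m²/2 = 253 W/m², polarized at 26°.
I₂ = I₁ · cos²(25°) = 253 · 0.8214 = 207.8 W/m².
I₃ = I₂ · cos²(19°) = 207.8 · 0.894 = 185.8 W/m².
I₄ = I₃ · cos²(48°) = 185.8 · 0.4477 = 83.18 W/m².
I₅ = I₄ · cos²(48°) = 83.18 · 0.4477 = 37.24 W/m².
That is 7.36% of the incident intensity.

≈ 7.36%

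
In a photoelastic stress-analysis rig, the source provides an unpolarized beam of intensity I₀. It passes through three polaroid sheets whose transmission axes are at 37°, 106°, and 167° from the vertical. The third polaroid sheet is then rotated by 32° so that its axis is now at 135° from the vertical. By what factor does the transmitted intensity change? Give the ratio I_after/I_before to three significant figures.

Before rotation:
Unpolarized light through the first polarizer → I₁ = ½ I₀, now polarized at 37°.
I₂ = I₁ cos²(106° − 37°) = 0.5 I₀ · cos²(69°) = 0.06421 I₀.
I₃ = I₂ cos²(167° − 106°) = 0.06421 I₀ · cos²(61°) = 0.01509 I₀.
After rotation:
Unpolarized light through the first polarizer → I₁ = ½ I₀, now polarized at 37°.
I₂ = I₁ cos²(106° − 37°) = 0.5 I₀ · cos²(69°) = 0.06421 I₀.
I₃ = I₂ cos²(135° − 106°) = 0.06421 I₀ · cos²(29°) = 0.04912 I₀.
Ratio = 0.04912 / 0.01509 = 3.255.

I_new/I_old ≈ 3.25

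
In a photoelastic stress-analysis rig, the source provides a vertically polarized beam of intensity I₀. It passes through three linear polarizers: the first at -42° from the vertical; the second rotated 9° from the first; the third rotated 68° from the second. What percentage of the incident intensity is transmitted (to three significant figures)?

≈ 7.56%

I₁ = I₀ cos²(-42° − 0°) = I₀ cos²(42°) = 0.5523 I₀.
I₂ = I₁ cos²(9°) = 0.5523 · 0.9755 I₀ = 0.5387 I₀.
I₃ = I₂ cos²(68°) = 0.5387 · 0.1403 I₀ = 0.0756 I₀.
That is 7.56% of the incident intensity.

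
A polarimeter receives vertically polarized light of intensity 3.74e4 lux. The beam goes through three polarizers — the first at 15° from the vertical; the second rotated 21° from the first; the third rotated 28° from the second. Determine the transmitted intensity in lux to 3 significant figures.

I ≈ 2.37e4 lux

I₁ = 3.74e4 lux · cos²(15°) = 3.489e+04 lux.
I₂ = I₁ · cos²(21°) = 3.489e+04 · 0.8716 = 3.041e+04 lux.
I₃ = I₂ · cos²(28°) = 3.041e+04 · 0.7796 = 2.371e+04 lux.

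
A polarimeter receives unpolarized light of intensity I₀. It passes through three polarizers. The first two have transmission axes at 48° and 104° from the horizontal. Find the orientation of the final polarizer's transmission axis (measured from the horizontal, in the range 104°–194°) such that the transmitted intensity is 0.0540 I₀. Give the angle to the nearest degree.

θ ≈ 158°

Unpolarized light through the first polarizer → I₁ = ½ I₀, now polarized at 48°.
I₂ = I₁ cos²(104° − 48°) = 0.5 I₀ · cos²(56°) = 0.1563 I₀.
Need I₃/I₀ = 0.054, so cos²(θ − 104°) = 0.054 / 0.1563 = 0.3454.
θ − 104° = arccos(√0.3454) = 54.0°, giving θ ≈ 104 + 54.0 = 158.0°.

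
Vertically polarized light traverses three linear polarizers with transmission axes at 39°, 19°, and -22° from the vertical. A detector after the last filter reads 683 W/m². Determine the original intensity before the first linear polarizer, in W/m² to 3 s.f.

I₀ ≈ 2250 W/m²

By Malus's law, I₁ = I₀ cos²(39° − 0°) = I₀ cos²(39°) = 0.604 I₀.
I₂ = I₁ cos²(19° − 39°) = 0.604 I₀ · cos²(20°) = 0.5333 I₀.
I₃ = I₂ cos²(-22° − 19°) = 0.5333 I₀ · cos²(41°) = 0.3038 I₀.
So 683 W/m² = 0.3038 I₀, giving I₀ = 683/0.3038 = 2248 W/m².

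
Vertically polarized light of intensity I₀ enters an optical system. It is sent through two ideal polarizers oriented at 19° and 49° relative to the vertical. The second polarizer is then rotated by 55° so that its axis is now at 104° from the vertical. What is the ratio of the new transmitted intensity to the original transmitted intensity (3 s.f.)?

I_new/I_old ≈ 0.0101

Before rotation:
By Malus's law, I₁ = I₀ cos²(19° − 0°) = I₀ cos²(19°) = 0.894 I₀.
I₂ = I₁ cos²(49° − 19°) = 0.894 I₀ · cos²(30°) = 0.6705 I₀.
After rotation:
I₁ = I₀ cos²(19° − 0°) = I₀ cos²(19°) = 0.894 I₀.
I₂ = I₁ cos²(104° − 19°) = 0.894 I₀ · cos²(85°) = 0.006791 I₀.
Ratio = 0.006791 / 0.6705 = 0.01013.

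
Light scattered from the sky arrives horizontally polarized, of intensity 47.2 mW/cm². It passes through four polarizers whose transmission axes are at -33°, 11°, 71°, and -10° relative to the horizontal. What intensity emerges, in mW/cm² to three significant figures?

I₁ = 47.2 mW/cm² · cos²(33°) = 33.2 mW/cm².
I₂ = I₁ · cos²(44°) = 33.2 · 0.5174 = 17.18 mW/cm².
I₃ = I₂ · cos²(60°) = 17.18 · 0.25 = 4.295 mW/cm².
I₄ = I₃ · cos²(81°) = 4.295 · 0.02447 = 0.1051 mW/cm².

I ≈ 0.105 mW/cm²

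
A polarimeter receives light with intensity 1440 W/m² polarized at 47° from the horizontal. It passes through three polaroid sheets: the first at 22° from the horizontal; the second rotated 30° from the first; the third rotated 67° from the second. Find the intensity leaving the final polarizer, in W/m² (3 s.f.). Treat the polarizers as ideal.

I₁ = 1440 W/m² · cos²(25°) = 1183 W/m².
I₂ = I₁ · cos²(30°) = 1183 · 0.75 = 887.1 W/m².
I₃ = I₂ · cos²(67°) = 887.1 · 0.1527 = 135.4 W/m².

I ≈ 135 W/m²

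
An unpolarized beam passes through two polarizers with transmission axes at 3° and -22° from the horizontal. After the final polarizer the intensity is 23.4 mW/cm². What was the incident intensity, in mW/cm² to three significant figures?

Unpolarized light through the first polarizer → I₁ = ½ I₀, now polarized at 3°.
I₂ = I₁ cos²(-22° − 3°) = 0.5 I₀ · cos²(25°) = 0.4107 I₀.
So 23.4 mW/cm² = 0.4107 I₀, giving I₀ = 23.4/0.4107 = 56.98 mW/cm².

I₀ ≈ 57.0 mW/cm²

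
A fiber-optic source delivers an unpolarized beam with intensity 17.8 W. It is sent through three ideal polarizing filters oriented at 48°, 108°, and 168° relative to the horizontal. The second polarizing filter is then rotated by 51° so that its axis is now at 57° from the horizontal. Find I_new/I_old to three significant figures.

I_new/I_old ≈ 2.00

Before rotation:
Unpolarized light through the first polarizer → I₁ = ½ I₀, now polarized at 48°.
I₂ = I₁ cos²(108° − 48°) = 0.5 I₀ · cos²(60°) = 0.125 I₀.
I₃ = I₂ cos²(168° − 108°) = 0.125 I₀ · cos²(60°) = 0.03125 I₀.
After rotation:
Unpolarized light through the first polarizer → I₁ = ½ I₀, now polarized at 48°.
I₂ = I₁ cos²(57° − 48°) = 0.5 I₀ · cos²(9°) = 0.4878 I₀.
Angle between axes 2 and 3: 69°. I₃ = 0.4878 I₀ · cos²(69°) = 0.06264 I₀.
Ratio = 0.06264 / 0.03125 = 2.005.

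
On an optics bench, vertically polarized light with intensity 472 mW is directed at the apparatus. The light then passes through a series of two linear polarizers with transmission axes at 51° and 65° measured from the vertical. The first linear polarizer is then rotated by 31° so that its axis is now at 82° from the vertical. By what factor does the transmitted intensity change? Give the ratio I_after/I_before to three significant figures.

Before rotation:
I₁ = I₀ cos²(51° − 0°) = I₀ cos²(51°) = 0.396 I₀.
I₂ = I₁ cos²(65° − 51°) = 0.396 I₀ · cos²(14°) = 0.3729 I₀.
After rotation:
I₁ = I₀ cos²(82° − 0°) = I₀ cos²(82°) = 0.01937 I₀.
I₂ = I₁ cos²(65° − 82°) = 0.01937 I₀ · cos²(17°) = 0.01771 I₀.
Ratio = 0.01771 / 0.3729 = 0.04751.

I_new/I_old ≈ 0.0475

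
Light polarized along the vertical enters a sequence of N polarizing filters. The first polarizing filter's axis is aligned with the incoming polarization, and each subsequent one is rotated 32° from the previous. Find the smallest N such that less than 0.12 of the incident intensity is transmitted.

N = 8

First polarizer is aligned with the polarization: full transmission.
Each further stage multiplies by cos²(32°) = 0.7192.
After N polarizers: T = 0.7192^(N−1). Require T < 0.12 ⇒ N−1 > ln(0.12)/ln(0.7192) = 6.43, so N−1 ≥ 7 and N = 8.
Check: N=8 gives T = 0.09951 < 0.12; N=7 gives T = 0.1384.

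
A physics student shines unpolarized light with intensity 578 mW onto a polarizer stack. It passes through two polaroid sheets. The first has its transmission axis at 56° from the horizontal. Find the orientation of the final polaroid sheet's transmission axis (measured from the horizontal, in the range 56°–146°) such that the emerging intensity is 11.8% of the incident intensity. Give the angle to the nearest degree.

θ ≈ 117°

Unpolarized light through the first polarizer → I₁ = ½ I₀, now polarized at 56°.
Need I₂/I₀ = 0.118, so cos²(θ − 56°) = 0.118 / 0.5 = 0.236.
θ − 56° = arccos(√0.236) = 60.9°, giving θ ≈ 56 + 60.9 = 116.9°.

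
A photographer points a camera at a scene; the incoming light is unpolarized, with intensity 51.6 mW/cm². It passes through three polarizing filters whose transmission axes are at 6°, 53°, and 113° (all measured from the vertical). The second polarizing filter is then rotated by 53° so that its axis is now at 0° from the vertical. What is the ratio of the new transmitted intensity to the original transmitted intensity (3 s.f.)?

Before rotation:
Unpolarized light through the first polarizer → I₁ = ½ I₀, now polarized at 6°.
I₂ = I₁ cos²(53° − 6°) = 0.5 I₀ · cos²(47°) = 0.2326 I₀.
I₃ = I₂ cos²(113° − 53°) = 0.2326 I₀ · cos²(60°) = 0.05814 I₀.
After rotation:
Unpolarized light through the first polarizer → I₁ = ½ I₀, now polarized at 6°.
I₂ = I₁ cos²(0° − 6°) = 0.5 I₀ · cos²(6°) = 0.4945 I₀.
Angle between axes 2 and 3: 67°. I₃ = 0.4945 I₀ · cos²(67°) = 0.0755 I₀.
Ratio = 0.0755 / 0.05814 = 1.299.

I_new/I_old ≈ 1.30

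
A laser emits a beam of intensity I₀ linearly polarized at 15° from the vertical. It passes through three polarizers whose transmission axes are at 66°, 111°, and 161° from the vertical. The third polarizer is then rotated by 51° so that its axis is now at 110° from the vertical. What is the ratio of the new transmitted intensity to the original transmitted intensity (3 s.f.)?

I_new/I_old ≈ 2.42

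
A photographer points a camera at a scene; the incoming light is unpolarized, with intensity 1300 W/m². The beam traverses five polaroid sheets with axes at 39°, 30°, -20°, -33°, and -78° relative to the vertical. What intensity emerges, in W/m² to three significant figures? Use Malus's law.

Unpolarized light through the first polarizer → I₁ = 1300 W/m²/2 = 650 W/m², polarized at 39°.
I₂ = I₁ · cos²(9°) = 650 · 0.9755 = 634.1 W/m².
I₃ = I₂ · cos²(50°) = 634.1 · 0.4132 = 262 W/m².
I₄ = I₃ · cos²(13°) = 262 · 0.9494 = 248.7 W/m².
I₅ = I₄ · cos²(45°) = 248.7 · 0.5 = 124.4 W/m².

I ≈ 124 W/m²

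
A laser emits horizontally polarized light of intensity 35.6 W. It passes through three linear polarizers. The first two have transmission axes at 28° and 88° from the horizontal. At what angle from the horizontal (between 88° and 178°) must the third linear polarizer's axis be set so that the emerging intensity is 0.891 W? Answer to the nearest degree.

By Malus's law, I₁ = I₀ cos²(28° − 0°) = I₀ cos²(28°) = 0.7796 I₀.
I₂ = I₁ cos²(88° − 28°) = 0.7796 I₀ · cos²(60°) = 0.1949 I₀.
Target fraction: 0.891 / 35.6 W = 0.02503 of I₀.
Need I₃/I₀ = 0.02503, so cos²(θ − 88°) = 0.02503 / 0.1949 = 0.1284.
θ − 88° = arccos(√0.1284) = 69.0°, giving θ ≈ 88 + 69.0 = 157.0°.

θ ≈ 157°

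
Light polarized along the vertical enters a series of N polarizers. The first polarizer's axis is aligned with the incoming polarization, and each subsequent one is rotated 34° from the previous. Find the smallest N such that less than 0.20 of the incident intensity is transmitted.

First polarizer is aligned with the polarization: full transmission.
Each further stage multiplies by cos²(34°) = 0.6873.
After N polarizers: T = 0.6873^(N−1). Require T < 0.20 ⇒ N−1 > ln(0.20)/ln(0.6873) = 4.29, so N−1 ≥ 5 and N = 6.
Check: N=6 gives T = 0.1534 < 0.20; N=5 gives T = 0.2231.

N = 6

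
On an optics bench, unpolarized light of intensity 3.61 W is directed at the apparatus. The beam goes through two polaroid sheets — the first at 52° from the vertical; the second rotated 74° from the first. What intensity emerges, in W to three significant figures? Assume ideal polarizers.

I ≈ 0.137 W

Unpolarized light through the first polarizer → I₁ = 3.61 W/2 = 1.805 W, polarized at 52°.
I₂ = I₁ · cos²(74°) = 1.805 · 0.07598 = 0.1371 W.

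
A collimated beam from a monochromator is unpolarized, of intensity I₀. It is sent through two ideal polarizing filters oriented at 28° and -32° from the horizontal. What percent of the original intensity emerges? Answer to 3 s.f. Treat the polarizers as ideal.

Unpolarized light through the first polarizer → I₁ = ½ I₀, now polarized at 28°.
I₂ = I₁ cos²(-32° − 28°) = 0.5 I₀ · cos²(60°) = 0.125 I₀.
That is 12.5% of the incident intensity.

≈ 12.5%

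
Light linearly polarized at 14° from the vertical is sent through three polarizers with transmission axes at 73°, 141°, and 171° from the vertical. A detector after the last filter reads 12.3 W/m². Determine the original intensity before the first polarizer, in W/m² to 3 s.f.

I₀ ≈ 441 W/m²

By Malus's law, I₁ = I₀ cos²(73° − 14°) = I₀ cos²(59°) = 0.2653 I₀.
I₂ = I₁ cos²(141° − 73°) = 0.2653 I₀ · cos²(68°) = 0.03722 I₀.
I₃ = I₂ cos²(171° − 141°) = 0.03722 I₀ · cos²(30°) = 0.02792 I₀.
So 12.3 W/m² = 0.02792 I₀, giving I₀ = 12.3/0.02792 = 440.6 W/m².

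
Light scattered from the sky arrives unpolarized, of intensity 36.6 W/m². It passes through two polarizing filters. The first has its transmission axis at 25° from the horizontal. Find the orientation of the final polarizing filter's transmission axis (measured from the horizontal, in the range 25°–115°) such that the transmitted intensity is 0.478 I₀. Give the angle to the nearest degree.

θ ≈ 37°

Unpolarized light through the first polarizer → I₁ = ½ I₀, now polarized at 25°.
Need I₂/I₀ = 0.478, so cos²(θ − 25°) = 0.478 / 0.5 = 0.956.
θ − 25° = arccos(√0.956) = 12.1°, giving θ ≈ 25 + 12.1 = 37.1°.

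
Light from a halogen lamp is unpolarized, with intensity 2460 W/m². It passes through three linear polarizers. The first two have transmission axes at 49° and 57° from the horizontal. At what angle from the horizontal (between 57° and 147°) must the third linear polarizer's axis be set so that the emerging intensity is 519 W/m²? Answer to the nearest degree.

Unpolarized light through the first polarizer → I₁ = ½ I₀, now polarized at 49°.
I₂ = I₁ cos²(57° − 49°) = 0.5 I₀ · cos²(8°) = 0.4903 I₀.
Target fraction: 519 / 2460 W/m² = 0.211 of I₀.
Need I₃/I₀ = 0.211, so cos²(θ − 57°) = 0.211 / 0.4903 = 0.4303.
θ − 57° = arccos(√0.4303) = 49.0°, giving θ ≈ 57 + 49.0 = 106.0°.

θ ≈ 106°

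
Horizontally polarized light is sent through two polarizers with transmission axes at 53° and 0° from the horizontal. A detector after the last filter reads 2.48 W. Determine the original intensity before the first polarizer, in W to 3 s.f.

I₀ ≈ 18.9 W

I₁ = I₀ cos²(53° − 0°) = I₀ cos²(53°) = 0.3622 I₀.
I₂ = I₁ cos²(0° − 53°) = 0.3622 I₀ · cos²(53°) = 0.1312 I₀.
So 2.48 W = 0.1312 I₀, giving I₀ = 2.48/0.1312 = 18.91 W.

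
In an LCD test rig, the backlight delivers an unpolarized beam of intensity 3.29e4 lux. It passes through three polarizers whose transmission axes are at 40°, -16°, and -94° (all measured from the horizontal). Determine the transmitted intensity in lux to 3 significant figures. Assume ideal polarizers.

I ≈ 222 lux

Unpolarized light through the first polarizer → I₁ = 3.29e4 lux/2 = 1.645e+04 lux, polarized at 40°.
I₂ = I₁ · cos²(56°) = 1.645e+04 · 0.3127 = 5144 lux.
I₃ = I₂ · cos²(78°) = 5144 · 0.04323 = 222.4 lux.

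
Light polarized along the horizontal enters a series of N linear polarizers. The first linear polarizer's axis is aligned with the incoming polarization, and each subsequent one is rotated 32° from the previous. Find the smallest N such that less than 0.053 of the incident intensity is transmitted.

First polarizer is aligned with the polarization: full transmission.
Each further stage multiplies by cos²(32°) = 0.7192.
After N polarizers: T = 0.7192^(N−1). Require T < 0.053 ⇒ N−1 > ln(0.053)/ln(0.7192) = 8.91, so N−1 ≥ 9 and N = 10.
Check: N=10 gives T = 0.05147 < 0.053; N=9 gives T = 0.07157.

N = 10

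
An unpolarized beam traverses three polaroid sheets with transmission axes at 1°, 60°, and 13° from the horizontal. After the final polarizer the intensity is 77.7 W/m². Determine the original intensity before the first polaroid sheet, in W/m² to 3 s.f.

I₀ ≈ 1260 W/m²

Unpolarized light through the first polarizer → I₁ = ½ I₀, now polarized at 1°.
I₂ = I₁ cos²(60° − 1°) = 0.5 I₀ · cos²(59°) = 0.1326 I₀.
I₃ = I₂ cos²(13° − 60°) = 0.1326 I₀ · cos²(47°) = 0.06169 I₀.
So 77.7 W/m² = 0.06169 I₀, giving I₀ = 77.7/0.06169 = 1260 W/m².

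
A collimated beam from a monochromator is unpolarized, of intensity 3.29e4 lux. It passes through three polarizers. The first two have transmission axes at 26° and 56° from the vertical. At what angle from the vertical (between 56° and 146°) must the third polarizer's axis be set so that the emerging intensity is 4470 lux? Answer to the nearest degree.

θ ≈ 109°

Unpolarized light through the first polarizer → I₁ = ½ I₀, now polarized at 26°.
I₂ = I₁ cos²(56° − 26°) = 0.5 I₀ · cos²(30°) = 0.375 I₀.
Target fraction: 4470 / 3.29e4 lux = 0.1359 of I₀.
Need I₃/I₀ = 0.1359, so cos²(θ − 56°) = 0.1359 / 0.375 = 0.3623.
θ − 56° = arccos(√0.3623) = 53.0°, giving θ ≈ 56 + 53.0 = 109.0°.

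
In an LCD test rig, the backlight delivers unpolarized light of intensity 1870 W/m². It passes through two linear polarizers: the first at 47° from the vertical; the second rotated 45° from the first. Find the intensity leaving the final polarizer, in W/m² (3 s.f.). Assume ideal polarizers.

I ≈ 468 W/m²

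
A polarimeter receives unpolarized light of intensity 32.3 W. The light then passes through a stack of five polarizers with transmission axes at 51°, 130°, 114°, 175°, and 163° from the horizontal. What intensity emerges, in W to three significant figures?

Unpolarized light through the first polarizer → I₁ = 32.3 W/2 = 16.15 W, polarized at 51°.
I₂ = I₁ · cos²(79°) = 16.15 · 0.03641 = 0.588 W.
I₃ = I₂ · cos²(16°) = 0.588 · 0.924 = 0.5433 W.
I₄ = I₃ · cos²(61°) = 0.5433 · 0.235 = 0.1277 W.
I₅ = I₄ · cos²(12°) = 0.1277 · 0.9568 = 0.1222 W.

I ≈ 0.122 W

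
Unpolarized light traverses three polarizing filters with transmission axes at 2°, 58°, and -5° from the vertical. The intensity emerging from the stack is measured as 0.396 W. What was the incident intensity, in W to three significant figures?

Unpolarized light through the first polarizer → I₁ = ½ I₀, now polarized at 2°.
I₂ = I₁ cos²(58° − 2°) = 0.5 I₀ · cos²(56°) = 0.1563 I₀.
I₃ = I₂ cos²(-5° − 58°) = 0.1563 I₀ · cos²(63°) = 0.03222 I₀.
So 0.396 W = 0.03222 I₀, giving I₀ = 0.396/0.03222 = 12.29 W.

I₀ ≈ 12.3 W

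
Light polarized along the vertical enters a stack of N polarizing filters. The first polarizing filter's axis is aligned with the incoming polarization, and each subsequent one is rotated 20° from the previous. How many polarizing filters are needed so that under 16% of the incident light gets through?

N = 16

First polarizer is aligned with the polarization: full transmission.
Each further stage multiplies by cos²(20°) = 0.883.
After N polarizers: T = 0.883^(N−1). Require T < 0.16 ⇒ N−1 > ln(0.16)/ln(0.883) = 14.73, so N−1 ≥ 15 and N = 16.
Check: N=16 gives T = 0.1547 < 0.16; N=15 gives T = 0.1752.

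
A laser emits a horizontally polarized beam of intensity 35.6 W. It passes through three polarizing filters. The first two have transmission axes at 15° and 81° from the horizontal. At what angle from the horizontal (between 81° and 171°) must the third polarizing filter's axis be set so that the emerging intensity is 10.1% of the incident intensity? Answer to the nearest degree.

θ ≈ 117°

By Malus's law, I₁ = I₀ cos²(15° − 0°) = I₀ cos²(15°) = 0.933 I₀.
I₂ = I₁ cos²(81° − 15°) = 0.933 I₀ · cos²(66°) = 0.1544 I₀.
Need I₃/I₀ = 0.101, so cos²(θ − 81°) = 0.101 / 0.1544 = 0.6543.
θ − 81° = arccos(√0.6543) = 36.0°, giving θ ≈ 81 + 36.0 = 117.0°.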